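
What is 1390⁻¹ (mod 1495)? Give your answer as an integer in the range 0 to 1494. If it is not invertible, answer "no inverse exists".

no inverse exists

Compute gcd(1390, 1495):
1495 = 1×1390 + 105
1390 = 13×105 + 25
105 = 4×25 + 5
25 = 5×5 + 0
Since gcd = 5 > 1, 1390 is not a unit mod 1495.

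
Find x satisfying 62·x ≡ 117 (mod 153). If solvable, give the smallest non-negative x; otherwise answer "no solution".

108

First find gcd(62, 153):
153 = 2*62 + 29
62 = 2*29 + 4
29 = 7*4 + 1
4 = 4*1 + 0
gcd = 1, so a unique solution mod 153 exists.
Back-substitute for the Bézout coefficients:
1 = 29 − 7·4
1 = −7·62 + 15·29
1 = 15·153 − 37·62
So 62·(-37) ≡ 1 (mod 153), giving 62⁻¹ ≡ 116.
x ≡ 62⁻¹·117 ≡ 116·117 ≡ 108 (mod 153).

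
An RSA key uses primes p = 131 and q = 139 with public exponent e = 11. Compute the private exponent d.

φ(n) = (p−1)(q−1) = 130·138 = 17940.
Need d with 11·d ≡ 1 (mod 17940). Apply the extended Euclidean algorithm:
17940 = 1630*11 + 10
11 = 1*10 + 1
10 = 10*1 + 0
Back-substitute:
1 = 11 − 10
1 = −17940 + 1631·11
So 11·1631 ≡ 1 (mod 17940), hence d = 1631.

1631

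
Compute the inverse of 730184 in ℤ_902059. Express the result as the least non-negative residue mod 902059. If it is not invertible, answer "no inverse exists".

870380

gcd(902059, 730184) by repeated division:
902059 = 1·730184 + 171875
730184 = 4·171875 + 42684
171875 = 4·42684 + 1139
42684 = 37·1139 + 541
1139 = 2·541 + 57
541 = 9·57 + 28
57 = 2·28 + 1
28 = 28·1 + 0
gcd = 1, so the inverse exists. Back-substitute:
1 = 57 − 2·28
1 = −2·541 + 19·57
1 = 19·1139 − 40·541
1 = −40·42684 + 1499·1139
1 = 1499·171875 − 6036·42684
1 = −6036·730184 + 25643·171875
1 = 25643·902059 − 31679·730184
Hence 730184⁻¹ ≡ -31679 ≡ 870380 (mod 902059).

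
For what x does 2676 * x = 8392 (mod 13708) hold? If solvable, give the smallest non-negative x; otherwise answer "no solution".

First find gcd(2676, 13708):
13708 = 5×2676 + 328
2676 = 8×328 + 52
328 = 6×52 + 16
52 = 3×16 + 4
16 = 4×4 + 0
gcd = 4 and 4 | 8392, so solutions exist. Divide through by 4: 669x ≡ 2098 (mod 3427).
Now find 669⁻¹ mod 3427:
3427 = 5*669 + 82
669 = 8*82 + 13
82 = 6*13 + 4
13 = 3*4 + 1
4 = 4*1 + 0
Back-substitute:
1 = 13 − 3·4
1 = −3·82 + 19·13
1 = 19·669 − 155·82
1 = −155·3427 + 794·669
So 669⁻¹ ≡ 794 (mod 3427).
Then x ≡ 794·2098 ≡ 290 (mod 3427); the smallest non-negative solution is x = 290.

290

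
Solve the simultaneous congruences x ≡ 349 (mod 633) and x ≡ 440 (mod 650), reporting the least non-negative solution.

Write x = 349 + 633·k. Then 633·k ≡ 440 − 349 ≡ 91 (mod 650).
Need 633⁻¹ mod 650. Extended Euclid on (650, 633):
650 = 1*633 + 17
633 = 37*17 + 4
17 = 4*4 + 1
4 = 4*1 + 0
Back-substitute:
1 = 17 − 4·4
1 = −4·633 + 149·17
1 = 149·650 − 153·633
633⁻¹ ≡ 497 (mod 650), so k ≡ 497·91 ≡ 377 (mod 650).
x = 349 + 633·377 = 238990.

238990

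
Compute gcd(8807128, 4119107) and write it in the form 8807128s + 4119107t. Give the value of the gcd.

1

Apply Euclid's algorithm to 8807128 and 4119107:
8807128 = 2*4119107 + 568914
4119107 = 7*568914 + 136709
568914 = 4*136709 + 22078
136709 = 6*22078 + 4241
22078 = 5*4241 + 873
4241 = 4*873 + 749
873 = 1*749 + 124
749 = 6*124 + 5
124 = 24*5 + 4
5 = 1*4 + 1
4 = 4*1 + 0
gcd(8807128, 4119107) = 1.
Back-substituting:
1 = 5 − 4
1 = −124 + 25·5
1 = 25·749 − 151·124
1 = −151·873 + 176·749
1 = 176·4241 − 855·873
1 = −855·22078 + 4451·4241
1 = 4451·136709 − 27561·22078
1 = −27561·568914 + 114695·136709
1 = 114695·4119107 − 830426·568914
1 = −830426·8807128 + 1775547·4119107
So 1 = (-830426)·8807128 + (1775547)·4119107.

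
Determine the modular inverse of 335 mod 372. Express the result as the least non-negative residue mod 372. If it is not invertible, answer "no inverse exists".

191

Extended Euclidean algorithm:
372 = 1*335 + 37
335 = 9*37 + 2
37 = 18*2 + 1
2 = 2*1 + 0
The gcd is 1. Working backward:
1 = 37 − 18·2
1 = −18·335 + 163·37
1 = 163·372 − 181·335
Hence 335⁻¹ ≡ -181 ≡ 191 (mod 372).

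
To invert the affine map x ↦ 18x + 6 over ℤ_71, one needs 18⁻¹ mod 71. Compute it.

4

gcd(71, 18) by repeated division:
71 = 3*18 + 17
18 = 1*17 + 1
17 = 17*1 + 0
The gcd is 1. Working backward:
1 = 18 − 17
1 = −71 + 4·18
So 18·4 ≡ 1 (mod 71).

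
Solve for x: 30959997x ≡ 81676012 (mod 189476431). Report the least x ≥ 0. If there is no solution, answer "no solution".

First find gcd(30959997, 189476431):
189476431 = 6*30959997 + 3716449
30959997 = 8*3716449 + 1228405
3716449 = 3*1228405 + 31234
1228405 = 39*31234 + 10279
31234 = 3*10279 + 397
10279 = 25*397 + 354
397 = 1*354 + 43
354 = 8*43 + 10
43 = 4*10 + 3
10 = 3*3 + 1
3 = 3*1 + 0
gcd = 1, so a unique solution mod 189476431 exists.
Back-substitute for the Bézout coefficients:
1 = 10 − 3·3
1 = −3·43 + 13·10
1 = 13·354 − 107·43
1 = −107·397 + 120·354
1 = 120·10279 − 3107·397
1 = −3107·31234 + 9441·10279
1 = 9441·1228405 − 371306·31234
1 = −371306·3716449 + 1123359·1228405
1 = 1123359·30959997 − 9358178·3716449
1 = −9358178·189476431 + 57272427·30959997
So 30959997·(57272427) ≡ 1 (mod 189476431), giving 30959997⁻¹ ≡ 57272427.
x ≡ 30959997⁻¹·81676012 ≡ 57272427·81676012 ≡ 106549691 (mod 189476431).

106549691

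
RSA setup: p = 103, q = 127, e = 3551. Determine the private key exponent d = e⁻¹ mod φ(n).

φ(n) = (p−1)(q−1) = 102·126 = 12852.
Need d with 3551·d ≡ 1 (mod 12852). Apply the extended Euclidean algorithm:
12852 = 3*3551 + 2199
3551 = 1*2199 + 1352
2199 = 1*1352 + 847
1352 = 1*847 + 505
847 = 1*505 + 342
505 = 1*342 + 163
342 = 2*163 + 16
163 = 10*16 + 3
16 = 5*3 + 1
3 = 3*1 + 0
Back-substitute:
1 = 16 − 5·3
1 = −5·163 + 51·16
1 = 51·342 − 107·163
1 = −107·505 + 158·342
1 = 158·847 − 265·505
1 = −265·1352 + 423·847
1 = 423·2199 − 688·1352
1 = −688·3551 + 1111·2199
1 = 1111·12852 − 4021·3551
So 3551·(-4021) ≡ 1 (mod 12852), hence d ≡ -4021 ≡ 8831 (mod 12852).

8831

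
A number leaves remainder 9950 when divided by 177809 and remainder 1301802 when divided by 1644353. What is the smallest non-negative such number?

Write x = 9950 + 177809·k. Then 177809·k ≡ 1301802 − 9950 ≡ 1291852 (mod 1644353).
Need 177809⁻¹ mod 1644353. Extended Euclid on (1644353, 177809):
1644353 = 9*177809 + 44072
177809 = 4*44072 + 1521
44072 = 28*1521 + 1484
1521 = 1*1484 + 37
1484 = 40*37 + 4
37 = 9*4 + 1
4 = 4*1 + 0
Back-substitute:
1 = 37 − 9·4
1 = −9·1484 + 361·37
1 = 361·1521 − 370·1484
1 = −370·44072 + 10721·1521
1 = 10721·177809 − 43254·44072
1 = −43254·1644353 + 400007·177809
177809⁻¹ ≡ 400007 (mod 1644353), so k ≡ 400007·1291852 ≡ 402243 (mod 1644353).
x = 9950 + 177809·402243 = 71522435537.

71522435537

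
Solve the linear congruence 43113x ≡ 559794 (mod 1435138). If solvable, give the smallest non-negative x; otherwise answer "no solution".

First find gcd(43113, 1435138):
1435138 = 33·43113 + 12409
43113 = 3·12409 + 5886
12409 = 2·5886 + 637
5886 = 9·637 + 153
637 = 4·153 + 25
153 = 6·25 + 3
25 = 8·3 + 1
3 = 3·1 + 0
gcd = 1, so a unique solution mod 1435138 exists.
Back-substitute for the Bézout coefficients:
1 = 25 − 8·3
1 = −8·153 + 49·25
1 = 49·637 − 204·153
1 = −204·5886 + 1885·637
1 = 1885·12409 − 3974·5886
1 = −3974·43113 + 13807·12409
1 = 13807·1435138 − 459605·43113
So 43113·(-459605) ≡ 1 (mod 1435138), giving 43113⁻¹ ≡ 975533.
x ≡ 43113⁻¹·559794 ≡ 975533·559794 ≡ 243580 (mod 1435138).

243580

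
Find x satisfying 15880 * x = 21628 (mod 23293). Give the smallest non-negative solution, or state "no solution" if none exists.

21012

First find gcd(15880, 23293):
23293 = 1×15880 + 7413
15880 = 2×7413 + 1054
7413 = 7×1054 + 35
1054 = 30×35 + 4
35 = 8×4 + 3
4 = 1×3 + 1
3 = 3×1 + 0
gcd = 1, so a unique solution mod 23293 exists.
Back-substitute for the Bézout coefficients:
1 = 4 − 3
1 = −35 + 9·4
1 = 9·1054 − 271·35
1 = −271·7413 + 1906·1054
1 = 1906·15880 − 4083·7413
1 = −4083·23293 + 5989·15880
So 15880·(5989) ≡ 1 (mod 23293), giving 15880⁻¹ ≡ 5989.
x ≡ 15880⁻¹·21628 ≡ 5989·21628 ≡ 21012 (mod 23293).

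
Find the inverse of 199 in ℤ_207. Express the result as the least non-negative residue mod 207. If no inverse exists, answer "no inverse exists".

181

Apply the Euclidean algorithm to 207 and 199:
207 = 1·199 + 8
199 = 24·8 + 7
8 = 1·7 + 1
7 = 7·1 + 0
Since gcd(199, 207) = 1, back-substitute to write 1 as a combination:
1 = 8 − 7
1 = −199 + 25·8
1 = 25·207 − 26·199
So 199·(-26) ≡ 1 (mod 207), and -26 ≡ 181 (mod 207).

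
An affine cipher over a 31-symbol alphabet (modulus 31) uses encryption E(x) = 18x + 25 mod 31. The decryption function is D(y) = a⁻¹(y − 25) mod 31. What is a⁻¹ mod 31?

19

Apply the Euclidean algorithm to 31 and 18:
31 = 1·18 + 13
18 = 1·13 + 5
13 = 2·5 + 3
5 = 1·3 + 2
3 = 1·2 + 1
2 = 2·1 + 0
Since gcd(18, 31) = 1, back-substitute to write 1 as a combination:
1 = 3 − 2
1 = −5 + 2·3
1 = 2·13 − 5·5
1 = −5·18 + 7·13
1 = 7·31 − 12·18
Thus 18·(-12) ≡ 1 (mod 31); reducing, -12 mod 31 = 19.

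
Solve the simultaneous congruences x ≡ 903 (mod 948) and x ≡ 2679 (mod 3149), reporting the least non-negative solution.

Write x = 903 + 948·k. Then 948·k ≡ 2679 − 903 ≡ 1776 (mod 3149).
Need 948⁻¹ mod 3149. Extended Euclid on (3149, 948):
3149 = 3*948 + 305
948 = 3*305 + 33
305 = 9*33 + 8
33 = 4*8 + 1
8 = 8*1 + 0
Back-substitute:
1 = 33 − 4·8
1 = −4·305 + 37·33
1 = 37·948 − 115·305
1 = −115·3149 + 382·948
948⁻¹ ≡ 382 (mod 3149), so k ≡ 382·1776 ≡ 1397 (mod 3149).
x = 903 + 948·1397 = 1325259.

1325259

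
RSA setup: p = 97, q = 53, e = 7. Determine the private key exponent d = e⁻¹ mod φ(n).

4279

φ(n) = (p−1)(q−1) = 96·52 = 4992.
Need d with 7·d ≡ 1 (mod 4992). Apply the extended Euclidean algorithm:
4992 = 713×7 + 1
7 = 7×1 + 0
Back-substitute:
1 = 4992 − 713·7
So 7·(-713) ≡ 1 (mod 4992), hence d ≡ -713 ≡ 4279 (mod 4992).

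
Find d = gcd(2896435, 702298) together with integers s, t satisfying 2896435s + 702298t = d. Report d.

Euclidean algorithm:
2896435 = 4·702298 + 87243
702298 = 8·87243 + 4354
87243 = 20·4354 + 163
4354 = 26·163 + 116
163 = 1·116 + 47
116 = 2·47 + 22
47 = 2·22 + 3
22 = 7·3 + 1
3 = 3·1 + 0
gcd(2896435, 702298) = 1.
Working backward:
1 = 22 − 7·3
1 = −7·47 + 15·22
1 = 15·116 − 37·47
1 = −37·163 + 52·116
1 = 52·4354 − 1389·163
1 = −1389·87243 + 27832·4354
1 = 27832·702298 − 224045·87243
1 = −224045·2896435 + 924012·702298
So 1 = (-224045)·2896435 + (924012)·702298.

1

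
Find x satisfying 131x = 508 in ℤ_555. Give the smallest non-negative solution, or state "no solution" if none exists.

First find gcd(131, 555):
555 = 4×131 + 31
131 = 4×31 + 7
31 = 4×7 + 3
7 = 2×3 + 1
3 = 3×1 + 0
gcd = 1, so a unique solution mod 555 exists.
Back-substitute for the Bézout coefficients:
1 = 7 − 2·3
1 = −2·31 + 9·7
1 = 9·131 − 38·31
1 = −38·555 + 161·131
So 131·(161) ≡ 1 (mod 555), giving 131⁻¹ ≡ 161.
x ≡ 131⁻¹·508 ≡ 161·508 ≡ 203 (mod 555).

203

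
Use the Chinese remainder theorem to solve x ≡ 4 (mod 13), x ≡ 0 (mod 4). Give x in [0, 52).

4

Write x = 4 + 13·k. Then 13·k ≡ 0 − 4 ≡ 0 (mod 4).
Need 13⁻¹ mod 4. Extended Euclid on (4, 1):
4 = 4×1 + 0
13⁻¹ ≡ 1 (mod 4), so k ≡ 1·0 ≡ 0 (mod 4).
x = 4 + 13·0 = 4.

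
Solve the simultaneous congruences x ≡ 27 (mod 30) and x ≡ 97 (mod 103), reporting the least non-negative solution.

2157

Write x = 27 + 30·k. Then 30·k ≡ 97 − 27 ≡ 70 (mod 103).
Need 30⁻¹ mod 103. Extended Euclid on (103, 30):
103 = 3×30 + 13
30 = 2×13 + 4
13 = 3×4 + 1
4 = 4×1 + 0
Back-substitute:
1 = 13 − 3·4
1 = −3·30 + 7·13
1 = 7·103 − 24·30
30⁻¹ ≡ 79 (mod 103), so k ≡ 79·70 ≡ 71 (mod 103).
x = 27 + 30·71 = 2157.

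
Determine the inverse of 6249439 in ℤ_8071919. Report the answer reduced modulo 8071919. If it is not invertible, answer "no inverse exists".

gcd(8071919, 6249439) by repeated division:
8071919 = 1×6249439 + 1822480
6249439 = 3×1822480 + 781999
1822480 = 2×781999 + 258482
781999 = 3×258482 + 6553
258482 = 39×6553 + 2915
6553 = 2×2915 + 723
2915 = 4×723 + 23
723 = 31×23 + 10
23 = 2×10 + 3
10 = 3×3 + 1
3 = 3×1 + 0
The gcd is 1. Working backward:
1 = 10 − 3·3
1 = −3·23 + 7·10
1 = 7·723 − 220·23
1 = −220·2915 + 887·723
1 = 887·6553 − 1994·2915
1 = −1994·258482 + 78653·6553
1 = 78653·781999 − 237953·258482
1 = −237953·1822480 + 554559·781999
1 = 554559·6249439 − 1901630·1822480
1 = −1901630·8071919 + 2456189·6249439
So 6249439·2456189 ≡ 1 (mod 8071919).

2456189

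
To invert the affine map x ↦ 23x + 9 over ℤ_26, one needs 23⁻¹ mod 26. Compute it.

17

Extended Euclidean algorithm:
26 = 1*23 + 3
23 = 7*3 + 2
3 = 1*2 + 1
2 = 2*1 + 0
Since gcd(23, 26) = 1, back-substitute to write 1 as a combination:
1 = 3 − 2
1 = −23 + 8·3
1 = 8·26 − 9·23
Thus 23·(-9) ≡ 1 (mod 26); reducing, -9 mod 26 = 17.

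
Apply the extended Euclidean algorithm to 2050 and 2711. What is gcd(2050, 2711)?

1

Euclidean algorithm:
2711 = 1×2050 + 661
2050 = 3×661 + 67
661 = 9×67 + 58
67 = 1×58 + 9
58 = 6×9 + 4
9 = 2×4 + 1
4 = 4×1 + 0
gcd(2050, 2711) = 1.
Working backward:
1 = 9 − 2·4
1 = −2·58 + 13·9
1 = 13·67 − 15·58
1 = −15·661 + 148·67
1 = 148·2050 − 459·661
1 = −459·2711 + 607·2050
So 1 = (-459)·2711 + (607)·2050.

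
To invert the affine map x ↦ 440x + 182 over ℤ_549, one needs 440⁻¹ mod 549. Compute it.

413

Apply the Euclidean algorithm to 549 and 440:
549 = 1*440 + 109
440 = 4*109 + 4
109 = 27*4 + 1
4 = 4*1 + 0
Since gcd(440, 549) = 1, back-substitute to write 1 as a combination:
1 = 109 − 27·4
1 = −27·440 + 109·109
1 = 109·549 − 136·440
Hence 440⁻¹ ≡ -136 ≡ 413 (mod 549).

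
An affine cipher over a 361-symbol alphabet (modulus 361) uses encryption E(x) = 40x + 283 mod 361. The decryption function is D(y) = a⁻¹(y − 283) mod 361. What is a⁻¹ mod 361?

Apply the Euclidean algorithm to 361 and 40:
361 = 9×40 + 1
40 = 40×1 + 0
The gcd is 1. Working backward:
1 = 361 − 9·40
Hence 40⁻¹ ≡ -9 ≡ 352 (mod 361).

352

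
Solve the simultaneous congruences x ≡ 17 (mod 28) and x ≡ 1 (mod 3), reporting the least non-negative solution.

73

Write x = 17 + 28·k. Then 28·k ≡ 1 − 17 ≡ 2 (mod 3).
Need 28⁻¹ mod 3. Extended Euclid on (3, 1):
3 = 3*1 + 0
28⁻¹ ≡ 1 (mod 3), so k ≡ 1·2 ≡ 2 (mod 3).
x = 17 + 28·2 = 73.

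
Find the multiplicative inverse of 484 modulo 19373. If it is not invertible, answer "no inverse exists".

Extended Euclidean algorithm:
19373 = 40·484 + 13
484 = 37·13 + 3
13 = 4·3 + 1
3 = 3·1 + 0
Since gcd(484, 19373) = 1, back-substitute to write 1 as a combination:
1 = 13 − 4·3
1 = −4·484 + 149·13
1 = 149·19373 − 5964·484
Thus 484·(-5964) ≡ 1 (mod 19373); reducing, -5964 mod 19373 = 13409.

13409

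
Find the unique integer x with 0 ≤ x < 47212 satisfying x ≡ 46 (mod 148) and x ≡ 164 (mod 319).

41634

Write x = 46 + 148·k. Then 148·k ≡ 164 − 46 ≡ 118 (mod 319).
Need 148⁻¹ mod 319. Extended Euclid on (319, 148):
319 = 2·148 + 23
148 = 6·23 + 10
23 = 2·10 + 3
10 = 3·3 + 1
3 = 3·1 + 0
Back-substitute:
1 = 10 − 3·3
1 = −3·23 + 7·10
1 = 7·148 − 45·23
1 = −45·319 + 97·148
148⁻¹ ≡ 97 (mod 319), so k ≡ 97·118 ≡ 281 (mod 319).
x = 46 + 148·281 = 41634.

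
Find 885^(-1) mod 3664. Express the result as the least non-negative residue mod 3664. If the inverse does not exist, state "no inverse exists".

2157

Extended Euclidean algorithm:
3664 = 4·885 + 124
885 = 7·124 + 17
124 = 7·17 + 5
17 = 3·5 + 2
5 = 2·2 + 1
2 = 2·1 + 0
gcd = 1, so the inverse exists. Back-substitute:
1 = 5 − 2·2
1 = −2·17 + 7·5
1 = 7·124 − 51·17
1 = −51·885 + 364·124
1 = 364·3664 − 1507·885
So 885·(-1507) ≡ 1 (mod 3664), and -1507 ≡ 2157 (mod 3664).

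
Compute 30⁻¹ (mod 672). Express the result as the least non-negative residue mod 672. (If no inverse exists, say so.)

Compute gcd(30, 672):
672 = 22·30 + 12
30 = 2·12 + 6
12 = 2·6 + 0
gcd(30, 672) = 6 ≠ 1, so 30 has no multiplicative inverse modulo 672.

no inverse exists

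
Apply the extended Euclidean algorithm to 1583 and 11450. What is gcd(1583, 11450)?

Repeated division:
11450 = 7*1583 + 369
1583 = 4*369 + 107
369 = 3*107 + 48
107 = 2*48 + 11
48 = 4*11 + 4
11 = 2*4 + 3
4 = 1*3 + 1
3 = 3*1 + 0
gcd(1583, 11450) = 1.
Working backward:
1 = 4 − 3
1 = −11 + 3·4
1 = 3·48 − 13·11
1 = −13·107 + 29·48
1 = 29·369 − 100·107
1 = −100·1583 + 429·369
1 = 429·11450 − 3103·1583
So 1 = (429)·11450 + (-3103)·1583.

1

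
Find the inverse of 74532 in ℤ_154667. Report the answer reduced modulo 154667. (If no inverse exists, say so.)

Extended Euclidean algorithm:
154667 = 2×74532 + 5603
74532 = 13×5603 + 1693
5603 = 3×1693 + 524
1693 = 3×524 + 121
524 = 4×121 + 40
121 = 3×40 + 1
40 = 40×1 + 0
Since gcd(74532, 154667) = 1, back-substitute to write 1 as a combination:
1 = 121 − 3·40
1 = −3·524 + 13·121
1 = 13·1693 − 42·524
1 = −42·5603 + 139·1693
1 = 139·74532 − 1849·5603
1 = −1849·154667 + 3837·74532
So 74532·3837 ≡ 1 (mod 154667).

3837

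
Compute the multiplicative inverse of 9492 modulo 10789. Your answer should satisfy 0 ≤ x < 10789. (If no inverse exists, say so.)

Run Euclid on (10789, 9492):
10789 = 1×9492 + 1297
9492 = 7×1297 + 413
1297 = 3×413 + 58
413 = 7×58 + 7
58 = 8×7 + 2
7 = 3×2 + 1
2 = 2×1 + 0
gcd = 1, so the inverse exists. Back-substitute:
1 = 7 − 3·2
1 = −3·58 + 25·7
1 = 25·413 − 178·58
1 = −178·1297 + 559·413
1 = 559·9492 − 4091·1297
1 = −4091·10789 + 4650·9492
So 9492·4650 ≡ 1 (mod 10789).

4650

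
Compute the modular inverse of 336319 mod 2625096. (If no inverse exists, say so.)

gcd(2625096, 336319) by repeated division:
2625096 = 7·336319 + 270863
336319 = 1·270863 + 65456
270863 = 4·65456 + 9039
65456 = 7·9039 + 2183
9039 = 4·2183 + 307
2183 = 7·307 + 34
307 = 9·34 + 1
34 = 34·1 + 0
Since gcd(336319, 2625096) = 1, back-substitute to write 1 as a combination:
1 = 307 − 9·34
1 = −9·2183 + 64·307
1 = 64·9039 − 265·2183
1 = −265·65456 + 1919·9039
1 = 1919·270863 − 7941·65456
1 = −7941·336319 + 9860·270863
1 = 9860·2625096 − 76961·336319
So 336319·(-76961) ≡ 1 (mod 2625096), and -76961 ≡ 2548135 (mod 2625096).

2548135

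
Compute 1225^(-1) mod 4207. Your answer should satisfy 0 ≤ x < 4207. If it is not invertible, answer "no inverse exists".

Euclidean algorithm on 4207, 1225:
4207 = 3×1225 + 532
1225 = 2×532 + 161
532 = 3×161 + 49
161 = 3×49 + 14
49 = 3×14 + 7
14 = 2×7 + 0
The gcd is 7, not 1, hence no inverse exists.

no inverse exists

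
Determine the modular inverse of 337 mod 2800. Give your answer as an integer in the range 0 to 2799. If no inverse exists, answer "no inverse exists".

Run Euclid on (2800, 337):
2800 = 8*337 + 104
337 = 3*104 + 25
104 = 4*25 + 4
25 = 6*4 + 1
4 = 4*1 + 0
Since gcd(337, 2800) = 1, back-substitute to write 1 as a combination:
1 = 25 − 6·4
1 = −6·104 + 25·25
1 = 25·337 − 81·104
1 = −81·2800 + 673·337
So 337·673 ≡ 1 (mod 2800).

673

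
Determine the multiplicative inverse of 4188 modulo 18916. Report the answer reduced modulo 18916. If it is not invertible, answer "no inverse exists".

no inverse exists

Euclidean algorithm on 18916, 4188:
18916 = 4*4188 + 2164
4188 = 1*2164 + 2024
2164 = 1*2024 + 140
2024 = 14*140 + 64
140 = 2*64 + 12
64 = 5*12 + 4
12 = 3*4 + 0
gcd(4188, 18916) = 4 ≠ 1, so 4188 has no multiplicative inverse modulo 18916.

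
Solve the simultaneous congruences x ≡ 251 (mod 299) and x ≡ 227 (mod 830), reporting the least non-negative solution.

Write x = 251 + 299·k. Then 299·k ≡ 227 − 251 ≡ 806 (mod 830).
Need 299⁻¹ mod 830. Extended Euclid on (830, 299):
830 = 2·299 + 232
299 = 1·232 + 67
232 = 3·67 + 31
67 = 2·31 + 5
31 = 6·5 + 1
5 = 5·1 + 0
Back-substitute:
1 = 31 − 6·5
1 = −6·67 + 13·31
1 = 13·232 − 45·67
1 = −45·299 + 58·232
1 = 58·830 − 161·299
299⁻¹ ≡ 669 (mod 830), so k ≡ 669·806 ≡ 544 (mod 830).
x = 251 + 299·544 = 162907.

162907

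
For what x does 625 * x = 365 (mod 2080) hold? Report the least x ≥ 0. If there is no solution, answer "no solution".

First find gcd(625, 2080):
2080 = 3×625 + 205
625 = 3×205 + 10
205 = 20×10 + 5
10 = 2×5 + 0
gcd = 5 and 5 | 365, so solutions exist. Divide through by 5: 125x ≡ 73 (mod 416).
Now find 125⁻¹ mod 416:
416 = 3*125 + 41
125 = 3*41 + 2
41 = 20*2 + 1
2 = 2*1 + 0
Back-substitute:
1 = 41 − 20·2
1 = −20·125 + 61·41
1 = 61·416 − 203·125
So 125·(-203) ≡ 1 (mod 416), i.e. 125⁻¹ ≡ 213.
Then x ≡ 213·73 ≡ 157 (mod 416); the smallest non-negative solution is x = 157.

157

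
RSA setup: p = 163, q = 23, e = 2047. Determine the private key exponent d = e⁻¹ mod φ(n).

φ(n) = (p−1)(q−1) = 162·22 = 3564.
Need d with 2047·d ≡ 1 (mod 3564). Apply the extended Euclidean algorithm:
3564 = 1·2047 + 1517
2047 = 1·1517 + 530
1517 = 2·530 + 457
530 = 1·457 + 73
457 = 6·73 + 19
73 = 3·19 + 16
19 = 1·16 + 3
16 = 5·3 + 1
3 = 3·1 + 0
Back-substitute:
1 = 16 − 5·3
1 = −5·19 + 6·16
1 = 6·73 − 23·19
1 = −23·457 + 144·73
1 = 144·530 − 167·457
1 = −167·1517 + 478·530
1 = 478·2047 − 645·1517
1 = −645·3564 + 1123·2047
So 2047·1123 ≡ 1 (mod 3564), hence d = 1123.

1123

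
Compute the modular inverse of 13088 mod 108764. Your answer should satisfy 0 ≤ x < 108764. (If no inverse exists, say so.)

Compute gcd(13088, 108764):
108764 = 8*13088 + 4060
13088 = 3*4060 + 908
4060 = 4*908 + 428
908 = 2*428 + 52
428 = 8*52 + 12
52 = 4*12 + 4
12 = 3*4 + 0
Since gcd = 4 > 1, 13088 is not a unit mod 108764.

no inverse exists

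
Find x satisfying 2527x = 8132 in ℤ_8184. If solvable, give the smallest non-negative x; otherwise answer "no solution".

First find gcd(2527, 8184):
8184 = 3·2527 + 603
2527 = 4·603 + 115
603 = 5·115 + 28
115 = 4·28 + 3
28 = 9·3 + 1
3 = 3·1 + 0
gcd = 1, so a unique solution mod 8184 exists.
Back-substitute for the Bézout coefficients:
1 = 28 − 9·3
1 = −9·115 + 37·28
1 = 37·603 − 194·115
1 = −194·2527 + 813·603
1 = 813·8184 − 2633·2527
So 2527·(-2633) ≡ 1 (mod 8184), giving 2527⁻¹ ≡ 5551.
x ≡ 2527⁻¹·8132 ≡ 5551·8132 ≡ 5972 (mod 8184).

5972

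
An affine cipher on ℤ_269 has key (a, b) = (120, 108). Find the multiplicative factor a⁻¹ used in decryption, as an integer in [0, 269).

204

Extended Euclidean algorithm:
269 = 2·120 + 29
120 = 4·29 + 4
29 = 7·4 + 1
4 = 4·1 + 0
The gcd is 1. Working backward:
1 = 29 − 7·4
1 = −7·120 + 29·29
1 = 29·269 − 65·120
Thus 120·(-65) ≡ 1 (mod 269); reducing, -65 mod 269 = 204.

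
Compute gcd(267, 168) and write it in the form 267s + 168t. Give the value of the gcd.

Apply Euclid's algorithm to 267 and 168:
267 = 1*168 + 99
168 = 1*99 + 69
99 = 1*69 + 30
69 = 2*30 + 9
30 = 3*9 + 3
9 = 3*3 + 0
gcd(267, 168) = 3.
Working backward:
3 = 30 − 3·9
3 = −3·69 + 7·30
3 = 7·99 − 10·69
3 = −10·168 + 17·99
3 = 17·267 − 27·168
So 3 = (17)·267 + (-27)·168.

3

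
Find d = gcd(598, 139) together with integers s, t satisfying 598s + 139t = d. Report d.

1

Apply Euclid's algorithm to 598 and 139:
598 = 4·139 + 42
139 = 3·42 + 13
42 = 3·13 + 3
13 = 4·3 + 1
3 = 3·1 + 0
gcd(598, 139) = 1.
Working backward:
1 = 13 − 4·3
1 = −4·42 + 13·13
1 = 13·139 − 43·42
1 = −43·598 + 185·139
So 1 = (-43)·598 + (185)·139.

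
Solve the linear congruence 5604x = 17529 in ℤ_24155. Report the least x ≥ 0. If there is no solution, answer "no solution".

First find gcd(5604, 24155):
24155 = 4×5604 + 1739
5604 = 3×1739 + 387
1739 = 4×387 + 191
387 = 2×191 + 5
191 = 38×5 + 1
5 = 5×1 + 0
gcd = 1, so a unique solution mod 24155 exists.
Back-substitute for the Bézout coefficients:
1 = 191 − 38·5
1 = −38·387 + 77·191
1 = 77·1739 − 346·387
1 = −346·5604 + 1115·1739
1 = 1115·24155 − 4806·5604
So 5604·(-4806) ≡ 1 (mod 24155), giving 5604⁻¹ ≡ 19349.
x ≡ 5604⁻¹·17529 ≡ 19349·17529 ≡ 8266 (mod 24155).

8266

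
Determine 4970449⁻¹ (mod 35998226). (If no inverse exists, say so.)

Euclidean algorithm on 35998226, 4970449:
35998226 = 7·4970449 + 1205083
4970449 = 4·1205083 + 150117
1205083 = 8·150117 + 4147
150117 = 36·4147 + 825
4147 = 5·825 + 22
825 = 37·22 + 11
22 = 2·11 + 0
Since gcd = 11 > 1, 4970449 is not a unit mod 35998226.

no inverse exists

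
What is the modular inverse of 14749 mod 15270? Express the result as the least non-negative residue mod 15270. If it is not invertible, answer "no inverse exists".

6829

gcd(15270, 14749) by repeated division:
15270 = 1·14749 + 521
14749 = 28·521 + 161
521 = 3·161 + 38
161 = 4·38 + 9
38 = 4·9 + 2
9 = 4·2 + 1
2 = 2·1 + 0
gcd = 1, so the inverse exists. Back-substitute:
1 = 9 − 4·2
1 = −4·38 + 17·9
1 = 17·161 − 72·38
1 = −72·521 + 233·161
1 = 233·14749 − 6596·521
1 = −6596·15270 + 6829·14749
So 14749·6829 ≡ 1 (mod 15270).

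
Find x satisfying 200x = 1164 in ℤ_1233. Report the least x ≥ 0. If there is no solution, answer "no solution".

First find gcd(200, 1233):
1233 = 6·200 + 33
200 = 6·33 + 2
33 = 16·2 + 1
2 = 2·1 + 0
gcd = 1, so a unique solution mod 1233 exists.
Back-substitute for the Bézout coefficients:
1 = 33 − 16·2
1 = −16·200 + 97·33
1 = 97·1233 − 598·200
So 200·(-598) ≡ 1 (mod 1233), giving 200⁻¹ ≡ 635.
x ≡ 200⁻¹·1164 ≡ 635·1164 ≡ 573 (mod 1233).

573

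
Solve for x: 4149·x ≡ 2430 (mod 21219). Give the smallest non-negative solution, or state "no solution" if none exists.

First find gcd(4149, 21219):
21219 = 5×4149 + 474
4149 = 8×474 + 357
474 = 1×357 + 117
357 = 3×117 + 6
117 = 19×6 + 3
6 = 2×3 + 0
gcd = 3 and 3 | 2430, so solutions exist. Divide through by 3: 1383x ≡ 810 (mod 7073).
Now find 1383⁻¹ mod 7073:
7073 = 5·1383 + 158
1383 = 8·158 + 119
158 = 1·119 + 39
119 = 3·39 + 2
39 = 19·2 + 1
2 = 2·1 + 0
Back-substitute:
1 = 39 − 19·2
1 = −19·119 + 58·39
1 = 58·158 − 77·119
1 = −77·1383 + 674·158
1 = 674·7073 − 3447·1383
So 1383·(-3447) ≡ 1 (mod 7073), i.e. 1383⁻¹ ≡ 3626.
Then x ≡ 3626·810 ≡ 1765 (mod 7073); the smallest non-negative solution is x = 1765.

1765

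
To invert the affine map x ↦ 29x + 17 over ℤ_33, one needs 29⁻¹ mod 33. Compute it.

8

gcd(33, 29) by repeated division:
33 = 1*29 + 4
29 = 7*4 + 1
4 = 4*1 + 0
gcd = 1, so the inverse exists. Back-substitute:
1 = 29 − 7·4
1 = −7·33 + 8·29
So 29·8 ≡ 1 (mod 33).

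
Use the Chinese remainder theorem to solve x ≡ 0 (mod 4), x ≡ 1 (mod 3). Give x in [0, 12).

4

Write x = 0 + 4·k. Then 4·k ≡ 1 − 0 ≡ 1 (mod 3).
Need 4⁻¹ mod 3. Extended Euclid on (3, 1):
3 = 3*1 + 0
4⁻¹ ≡ 1 (mod 3), so k ≡ 1·1 ≡ 1 (mod 3).
x = 0 + 4·1 = 4.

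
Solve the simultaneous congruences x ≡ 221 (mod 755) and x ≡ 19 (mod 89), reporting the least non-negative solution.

Write x = 221 + 755·k. Then 755·k ≡ 19 − 221 ≡ 65 (mod 89).
Need 755⁻¹ mod 89. Extended Euclid on (89, 43):
89 = 2*43 + 3
43 = 14*3 + 1
3 = 3*1 + 0
Back-substitute:
1 = 43 − 14·3
1 = −14·89 + 29·43
755⁻¹ ≡ 29 (mod 89), so k ≡ 29·65 ≡ 16 (mod 89).
x = 221 + 755·16 = 12301.

12301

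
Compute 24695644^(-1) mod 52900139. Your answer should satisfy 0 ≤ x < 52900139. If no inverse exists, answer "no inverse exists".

gcd(52900139, 24695644) by repeated division:
52900139 = 2·24695644 + 3508851
24695644 = 7·3508851 + 133687
3508851 = 26·133687 + 32989
133687 = 4·32989 + 1731
32989 = 19·1731 + 100
1731 = 17·100 + 31
100 = 3·31 + 7
31 = 4·7 + 3
7 = 2·3 + 1
3 = 3·1 + 0
The gcd is 1. Working backward:
1 = 7 − 2·3
1 = −2·31 + 9·7
1 = 9·100 − 29·31
1 = −29·1731 + 502·100
1 = 502·32989 − 9567·1731
1 = −9567·133687 + 38770·32989
1 = 38770·3508851 − 1017587·133687
1 = −1017587·24695644 + 7161879·3508851
1 = 7161879·52900139 − 15341345·24695644
So 24695644·(-15341345) ≡ 1 (mod 52900139), and -15341345 ≡ 37558794 (mod 52900139).

37558794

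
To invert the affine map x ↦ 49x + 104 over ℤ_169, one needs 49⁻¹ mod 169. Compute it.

Extended Euclidean algorithm:
169 = 3*49 + 22
49 = 2*22 + 5
22 = 4*5 + 2
5 = 2*2 + 1
2 = 2*1 + 0
Since gcd(49, 169) = 1, back-substitute to write 1 as a combination:
1 = 5 − 2·2
1 = −2·22 + 9·5
1 = 9·49 − 20·22
1 = −20·169 + 69·49
So 49·69 ≡ 1 (mod 169).

69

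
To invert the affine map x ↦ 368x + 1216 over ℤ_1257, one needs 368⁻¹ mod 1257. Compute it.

953

gcd(1257, 368) by repeated division:
1257 = 3*368 + 153
368 = 2*153 + 62
153 = 2*62 + 29
62 = 2*29 + 4
29 = 7*4 + 1
4 = 4*1 + 0
gcd = 1, so the inverse exists. Back-substitute:
1 = 29 − 7·4
1 = −7·62 + 15·29
1 = 15·153 − 37·62
1 = −37·368 + 89·153
1 = 89·1257 − 304·368
Hence 368⁻¹ ≡ -304 ≡ 953 (mod 1257).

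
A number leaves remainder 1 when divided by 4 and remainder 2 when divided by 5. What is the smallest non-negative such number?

17

Write x = 1 + 4·k. Then 4·k ≡ 2 − 1 ≡ 1 (mod 5).
Need 4⁻¹ mod 5. Extended Euclid on (5, 4):
5 = 1*4 + 1
4 = 4*1 + 0
Back-substitute:
1 = 5 − 4
4⁻¹ ≡ 4 (mod 5), so k ≡ 4·1 ≡ 4 (mod 5).
x = 1 + 4·4 = 17.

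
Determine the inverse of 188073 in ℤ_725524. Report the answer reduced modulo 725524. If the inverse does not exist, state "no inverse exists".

gcd(725524, 188073) by repeated division:
725524 = 3·188073 + 161305
188073 = 1·161305 + 26768
161305 = 6·26768 + 697
26768 = 38·697 + 282
697 = 2·282 + 133
282 = 2·133 + 16
133 = 8·16 + 5
16 = 3·5 + 1
5 = 5·1 + 0
gcd = 1, so the inverse exists. Back-substitute:
1 = 16 − 3·5
1 = −3·133 + 25·16
1 = 25·282 − 53·133
1 = −53·697 + 131·282
1 = 131·26768 − 5031·697
1 = −5031·161305 + 30317·26768
1 = 30317·188073 − 35348·161305
1 = −35348·725524 + 136361·188073
So 188073·136361 ≡ 1 (mod 725524).

136361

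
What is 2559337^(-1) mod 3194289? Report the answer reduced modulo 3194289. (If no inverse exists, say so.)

Run Euclid on (3194289, 2559337):
3194289 = 1*2559337 + 634952
2559337 = 4*634952 + 19529
634952 = 32*19529 + 10024
19529 = 1*10024 + 9505
10024 = 1*9505 + 519
9505 = 18*519 + 163
519 = 3*163 + 30
163 = 5*30 + 13
30 = 2*13 + 4
13 = 3*4 + 1
4 = 4*1 + 0
The gcd is 1. Working backward:
1 = 13 − 3·4
1 = −3·30 + 7·13
1 = 7·163 − 38·30
1 = −38·519 + 121·163
1 = 121·9505 − 2216·519
1 = −2216·10024 + 2337·9505
1 = 2337·19529 − 4553·10024
1 = −4553·634952 + 148033·19529
1 = 148033·2559337 − 596685·634952
1 = −596685·3194289 + 744718·2559337
So 2559337·744718 ≡ 1 (mod 3194289).

744718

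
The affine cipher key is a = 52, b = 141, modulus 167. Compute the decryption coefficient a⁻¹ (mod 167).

gcd(167, 52) by repeated division:
167 = 3·52 + 11
52 = 4·11 + 8
11 = 1·8 + 3
8 = 2·3 + 2
3 = 1·2 + 1
2 = 2·1 + 0
gcd = 1, so the inverse exists. Back-substitute:
1 = 3 − 2
1 = −8 + 3·3
1 = 3·11 − 4·8
1 = −4·52 + 19·11
1 = 19·167 − 61·52
Hence 52⁻¹ ≡ -61 ≡ 106 (mod 167).

106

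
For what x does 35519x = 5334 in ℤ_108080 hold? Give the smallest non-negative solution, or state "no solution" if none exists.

25466

First find gcd(35519, 108080):
108080 = 3*35519 + 1523
35519 = 23*1523 + 490
1523 = 3*490 + 53
490 = 9*53 + 13
53 = 4*13 + 1
13 = 13*1 + 0
gcd = 1, so a unique solution mod 108080 exists.
Back-substitute for the Bézout coefficients:
1 = 53 − 4·13
1 = −4·490 + 37·53
1 = 37·1523 − 115·490
1 = −115·35519 + 2682·1523
1 = 2682·108080 − 8161·35519
So 35519·(-8161) ≡ 1 (mod 108080), giving 35519⁻¹ ≡ 99919.
x ≡ 35519⁻¹·5334 ≡ 99919·5334 ≡ 25466 (mod 108080).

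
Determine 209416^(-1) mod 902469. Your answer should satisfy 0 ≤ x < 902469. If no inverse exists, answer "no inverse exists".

Apply the Euclidean algorithm to 902469 and 209416:
902469 = 4*209416 + 64805
209416 = 3*64805 + 15001
64805 = 4*15001 + 4801
15001 = 3*4801 + 598
4801 = 8*598 + 17
598 = 35*17 + 3
17 = 5*3 + 2
3 = 1*2 + 1
2 = 2*1 + 0
The gcd is 1. Working backward:
1 = 3 − 2
1 = −17 + 6·3
1 = 6·598 − 211·17
1 = −211·4801 + 1694·598
1 = 1694·15001 − 5293·4801
1 = −5293·64805 + 22866·15001
1 = 22866·209416 − 73891·64805
1 = −73891·902469 + 318430·209416
So 209416·318430 ≡ 1 (mod 902469).

318430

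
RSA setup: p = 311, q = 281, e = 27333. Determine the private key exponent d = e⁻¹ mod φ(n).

φ(n) = (p−1)(q−1) = 310·280 = 86800.
Need d with 27333·d ≡ 1 (mod 86800). Apply the extended Euclidean algorithm:
86800 = 3*27333 + 4801
27333 = 5*4801 + 3328
4801 = 1*3328 + 1473
3328 = 2*1473 + 382
1473 = 3*382 + 327
382 = 1*327 + 55
327 = 5*55 + 52
55 = 1*52 + 3
52 = 17*3 + 1
3 = 3*1 + 0
Back-substitute:
1 = 52 − 17·3
1 = −17·55 + 18·52
1 = 18·327 − 107·55
1 = −107·382 + 125·327
1 = 125·1473 − 482·382
1 = −482·3328 + 1089·1473
1 = 1089·4801 − 1571·3328
1 = −1571·27333 + 8944·4801
1 = 8944·86800 − 28403·27333
So 27333·(-28403) ≡ 1 (mod 86800), hence d ≡ -28403 ≡ 58397 (mod 86800).

58397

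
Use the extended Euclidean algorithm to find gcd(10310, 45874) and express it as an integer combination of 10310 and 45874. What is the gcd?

2

Repeated division:
45874 = 4×10310 + 4634
10310 = 2×4634 + 1042
4634 = 4×1042 + 466
1042 = 2×466 + 110
466 = 4×110 + 26
110 = 4×26 + 6
26 = 4×6 + 2
6 = 3×2 + 0
gcd(10310, 45874) = 2.
Working backward:
2 = 26 − 4·6
2 = −4·110 + 17·26
2 = 17·466 − 72·110
2 = −72·1042 + 161·466
2 = 161·4634 − 716·1042
2 = −716·10310 + 1593·4634
2 = 1593·45874 − 7088·10310
So 2 = (1593)·45874 + (-7088)·10310.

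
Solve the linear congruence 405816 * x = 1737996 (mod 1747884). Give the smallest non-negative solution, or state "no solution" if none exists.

First find gcd(405816, 1747884):
1747884 = 4·405816 + 124620
405816 = 3·124620 + 31956
124620 = 3·31956 + 28752
31956 = 1·28752 + 3204
28752 = 8·3204 + 3120
3204 = 1·3120 + 84
3120 = 37·84 + 12
84 = 7·12 + 0
gcd = 12 and 12 | 1737996, so solutions exist. Divide through by 12: 33818x ≡ 144833 (mod 145657).
Now find 33818⁻¹ mod 145657:
145657 = 4·33818 + 10385
33818 = 3·10385 + 2663
10385 = 3·2663 + 2396
2663 = 1·2396 + 267
2396 = 8·267 + 260
267 = 1·260 + 7
260 = 37·7 + 1
7 = 7·1 + 0
Back-substitute:
1 = 260 − 37·7
1 = −37·267 + 38·260
1 = 38·2396 − 341·267
1 = −341·2663 + 379·2396
1 = 379·10385 − 1478·2663
1 = −1478·33818 + 4813·10385
1 = 4813·145657 − 20730·33818
So 33818·(-20730) ≡ 1 (mod 145657), i.e. 33818⁻¹ ≡ 124927.
Then x ≡ 124927·144833 ≡ 39651 (mod 145657); the smallest non-negative solution is x = 39651.

39651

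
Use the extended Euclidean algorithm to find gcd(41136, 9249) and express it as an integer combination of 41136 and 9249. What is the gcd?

Repeated division:
41136 = 4·9249 + 4140
9249 = 2·4140 + 969
4140 = 4·969 + 264
969 = 3·264 + 177
264 = 1·177 + 87
177 = 2·87 + 3
87 = 29·3 + 0
gcd(41136, 9249) = 3.
Express as a combination:
3 = 177 − 2·87
3 = −2·264 + 3·177
3 = 3·969 − 11·264
3 = −11·4140 + 47·969
3 = 47·9249 − 105·4140
3 = −105·41136 + 467·9249
So 3 = (-105)·41136 + (467)·9249.

3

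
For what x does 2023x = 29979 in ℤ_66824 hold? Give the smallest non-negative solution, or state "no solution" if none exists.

First find gcd(2023, 66824):
66824 = 33×2023 + 65
2023 = 31×65 + 8
65 = 8×8 + 1
8 = 8×1 + 0
gcd = 1, so a unique solution mod 66824 exists.
Back-substitute for the Bézout coefficients:
1 = 65 − 8·8
1 = −8·2023 + 249·65
1 = 249·66824 − 8225·2023
So 2023·(-8225) ≡ 1 (mod 66824), giving 2023⁻¹ ≡ 58599.
x ≡ 2023⁻¹·29979 ≡ 58599·29979 ≡ 3285 (mod 66824).

3285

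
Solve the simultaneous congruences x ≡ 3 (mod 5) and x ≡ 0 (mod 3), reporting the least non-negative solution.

Write x = 3 + 5·k. Then 5·k ≡ 0 − 3 ≡ 0 (mod 3).
Need 5⁻¹ mod 3. Extended Euclid on (3, 2):
3 = 1*2 + 1
2 = 2*1 + 0
Back-substitute:
1 = 3 − 2
5⁻¹ ≡ 2 (mod 3), so k ≡ 2·0 ≡ 0 (mod 3).
x = 3 + 5·0 = 3.

3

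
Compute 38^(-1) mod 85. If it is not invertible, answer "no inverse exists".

gcd(85, 38) by repeated division:
85 = 2×38 + 9
38 = 4×9 + 2
9 = 4×2 + 1
2 = 2×1 + 0
gcd = 1, so the inverse exists. Back-substitute:
1 = 9 − 4·2
1 = −4·38 + 17·9
1 = 17·85 − 38·38
So 38·(-38) ≡ 1 (mod 85), and -38 ≡ 47 (mod 85).

47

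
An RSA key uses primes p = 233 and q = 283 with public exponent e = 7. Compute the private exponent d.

φ(n) = (p−1)(q−1) = 232·282 = 65424.
Need d with 7·d ≡ 1 (mod 65424). Apply the extended Euclidean algorithm:
65424 = 9346·7 + 2
7 = 3·2 + 1
2 = 2·1 + 0
Back-substitute:
1 = 7 − 3·2
1 = −3·65424 + 28039·7
So 7·28039 ≡ 1 (mod 65424), hence d = 28039.

28039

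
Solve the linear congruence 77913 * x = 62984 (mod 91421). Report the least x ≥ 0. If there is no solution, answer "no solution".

no solution

gcd(77913, 91421):
91421 = 1·77913 + 13508
77913 = 5·13508 + 10373
13508 = 1·10373 + 3135
10373 = 3·3135 + 968
3135 = 3·968 + 231
968 = 4·231 + 44
231 = 5·44 + 11
44 = 4·11 + 0
gcd = 11, but 11 ∤ 62984, so the congruence has no solution.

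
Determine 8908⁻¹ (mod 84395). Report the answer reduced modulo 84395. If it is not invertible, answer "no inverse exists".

Extended Euclidean algorithm:
84395 = 9*8908 + 4223
8908 = 2*4223 + 462
4223 = 9*462 + 65
462 = 7*65 + 7
65 = 9*7 + 2
7 = 3*2 + 1
2 = 2*1 + 0
The gcd is 1. Working backward:
1 = 7 − 3·2
1 = −3·65 + 28·7
1 = 28·462 − 199·65
1 = −199·4223 + 1819·462
1 = 1819·8908 − 3837·4223
1 = −3837·84395 + 36352·8908
So 8908·36352 ≡ 1 (mod 84395).

36352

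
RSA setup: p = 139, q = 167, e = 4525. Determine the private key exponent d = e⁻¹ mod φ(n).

φ(n) = (p−1)(q−1) = 138·166 = 22908.
Need d with 4525·d ≡ 1 (mod 22908). Apply the extended Euclidean algorithm:
22908 = 5*4525 + 283
4525 = 15*283 + 280
283 = 1*280 + 3
280 = 93*3 + 1
3 = 3*1 + 0
Back-substitute:
1 = 280 − 93·3
1 = −93·283 + 94·280
1 = 94·4525 − 1503·283
1 = −1503·22908 + 7609·4525
So 4525·7609 ≡ 1 (mod 22908), hence d = 7609.

7609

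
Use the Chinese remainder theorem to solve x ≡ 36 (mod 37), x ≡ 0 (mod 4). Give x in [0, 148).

Write x = 36 + 37·k. Then 37·k ≡ 0 − 36 ≡ 0 (mod 4).
Need 37⁻¹ mod 4. Extended Euclid on (4, 1):
4 = 4*1 + 0
37⁻¹ ≡ 1 (mod 4), so k ≡ 1·0 ≡ 0 (mod 4).
x = 36 + 37·0 = 36.

36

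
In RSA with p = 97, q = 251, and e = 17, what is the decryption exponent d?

φ(n) = (p−1)(q−1) = 96·250 = 24000.
Need d with 17·d ≡ 1 (mod 24000). Apply the extended Euclidean algorithm:
24000 = 1411·17 + 13
17 = 1·13 + 4
13 = 3·4 + 1
4 = 4·1 + 0
Back-substitute:
1 = 13 − 3·4
1 = −3·17 + 4·13
1 = 4·24000 − 5647·17
So 17·(-5647) ≡ 1 (mod 24000), hence d ≡ -5647 ≡ 18353 (mod 24000).

18353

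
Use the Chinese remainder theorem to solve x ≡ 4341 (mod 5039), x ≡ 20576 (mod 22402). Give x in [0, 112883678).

101232812

Write x = 4341 + 5039·k. Then 5039·k ≡ 20576 − 4341 ≡ 16235 (mod 22402).
Need 5039⁻¹ mod 22402. Extended Euclid on (22402, 5039):
22402 = 4*5039 + 2246
5039 = 2*2246 + 547
2246 = 4*547 + 58
547 = 9*58 + 25
58 = 2*25 + 8
25 = 3*8 + 1
8 = 8*1 + 0
Back-substitute:
1 = 25 − 3·8
1 = −3·58 + 7·25
1 = 7·547 − 66·58
1 = −66·2246 + 271·547
1 = 271·5039 − 608·2246
1 = −608·22402 + 2703·5039
5039⁻¹ ≡ 2703 (mod 22402), so k ≡ 2703·16235 ≡ 20089 (mod 22402).
x = 4341 + 5039·20089 = 101232812.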